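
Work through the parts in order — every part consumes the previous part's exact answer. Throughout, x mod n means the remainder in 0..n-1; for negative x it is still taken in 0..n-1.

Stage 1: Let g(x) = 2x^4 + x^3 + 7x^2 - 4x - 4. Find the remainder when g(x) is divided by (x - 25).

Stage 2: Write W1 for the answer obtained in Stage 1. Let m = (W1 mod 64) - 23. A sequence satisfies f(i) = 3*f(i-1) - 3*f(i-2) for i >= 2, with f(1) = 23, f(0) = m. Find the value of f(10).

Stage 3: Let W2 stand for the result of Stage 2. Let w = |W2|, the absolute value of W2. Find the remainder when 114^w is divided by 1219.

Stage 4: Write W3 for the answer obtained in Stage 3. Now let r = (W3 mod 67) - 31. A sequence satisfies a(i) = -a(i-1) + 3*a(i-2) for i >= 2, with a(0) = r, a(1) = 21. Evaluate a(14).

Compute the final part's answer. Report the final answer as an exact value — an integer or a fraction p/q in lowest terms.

-1453755

Stage 1: remainder = value at the root: 2*(25)^4 + 1*(25)^3 + 7*(25)^2 - 4*(25)^1 - 4 = (781250) + (15625) + (4375) + (-100) + (-4) = 801146; answer 801146
Stage 2: W1 = 801146; m = 35; f(2) = 3*(23) - 3*(35) = -36; iterating: f(2)=-36, f(3)=-177, f(4)=-423, f(5)=-738, f(6)=-945, f(7)=-621, f(8)=972, f(9)=4779, f(10)=11421; answer 11421
Stage 3: W2 = 11421; w = 11421; squarings mod 1219: 114^1=114, 114^2=806, 114^4=1128, 114^8=967, 114^16=116, 114^32=47, 114^64=990, 114^128=24, 114^256=576, 114^512=208, 114^1024=599, 114^2048=415, 114^4096=346, 114^8192=254; 114^11421 = 114^1 * 114^4 * 114^8 * 114^16 * 114^128 * 114^1024 * 114^2048 * 114^8192 = 482 (mod 1219); answer 482
Stage 4: W3 = 482; r = -18; a(2) = -1*(21) + 3*(-18) = -75; iterating: a(2)=-75, a(3)=138, a(4)=-363, a(5)=777, a(6)=-1866, a(7)=4197, a(8)=-9795, a(9)=22386, a(10)=-51771, a(11)=118929, a(12)=-274242, a(13)=631029, a(14)=-1453755; answer -1453755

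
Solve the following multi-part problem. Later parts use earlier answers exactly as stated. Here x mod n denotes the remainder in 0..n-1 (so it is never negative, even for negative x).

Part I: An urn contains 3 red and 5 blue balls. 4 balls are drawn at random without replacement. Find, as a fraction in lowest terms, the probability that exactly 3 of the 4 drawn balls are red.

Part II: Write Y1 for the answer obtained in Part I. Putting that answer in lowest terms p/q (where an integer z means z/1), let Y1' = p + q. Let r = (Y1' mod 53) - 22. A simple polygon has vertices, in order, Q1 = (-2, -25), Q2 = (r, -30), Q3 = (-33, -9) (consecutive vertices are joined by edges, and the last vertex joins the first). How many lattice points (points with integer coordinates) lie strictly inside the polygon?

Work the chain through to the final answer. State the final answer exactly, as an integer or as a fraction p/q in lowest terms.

Part I: total draws C(8,4) = 70; favorable C(3,3)*C(5,1) = 5; P = 1/14; answer 1/14
Part II: Y1 = 1/14; threaded value p + q = 15; r = -7; cross terms: (-2*-30 - -7*-25)=-115, (-7*-9 - -33*-30)=-927, (-33*-25 - -2*-9)=807; twice the area = |-235| = 235; area = 235/2; boundary points = 5 + 1 + 1 = 7; strictly interior points = area - boundary/2 + 1 = 115; answer 115

115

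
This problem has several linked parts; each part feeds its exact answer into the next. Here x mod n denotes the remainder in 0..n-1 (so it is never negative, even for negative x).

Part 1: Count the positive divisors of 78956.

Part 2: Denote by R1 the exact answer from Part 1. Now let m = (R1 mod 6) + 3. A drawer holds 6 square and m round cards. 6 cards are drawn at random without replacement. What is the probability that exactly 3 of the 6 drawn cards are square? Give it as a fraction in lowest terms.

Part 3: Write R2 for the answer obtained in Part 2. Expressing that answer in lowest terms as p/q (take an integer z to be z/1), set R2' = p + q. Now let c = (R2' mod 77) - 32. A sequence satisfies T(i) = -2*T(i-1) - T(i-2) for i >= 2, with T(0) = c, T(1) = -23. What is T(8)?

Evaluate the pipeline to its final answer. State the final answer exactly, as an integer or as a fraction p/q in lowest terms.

226

Part 1: 78956 = 2^2 * 19739; number of divisors = (2+1) * (1+1) = 6; answer 6
Part 2: R1 = 6; m = 3; total draws C(9,6) = 84; favorable C(6,3)*C(3,3) = 20; P = 5/21; answer 5/21
Part 3: R2 = 5/21; threaded value p + q = 26; c = -6; T(2) = -2*(-23) - 1*(-6) = 52; iterating: T(2)=52, T(3)=-81, T(4)=110, T(5)=-139, T(6)=168, T(7)=-197, T(8)=226; answer 226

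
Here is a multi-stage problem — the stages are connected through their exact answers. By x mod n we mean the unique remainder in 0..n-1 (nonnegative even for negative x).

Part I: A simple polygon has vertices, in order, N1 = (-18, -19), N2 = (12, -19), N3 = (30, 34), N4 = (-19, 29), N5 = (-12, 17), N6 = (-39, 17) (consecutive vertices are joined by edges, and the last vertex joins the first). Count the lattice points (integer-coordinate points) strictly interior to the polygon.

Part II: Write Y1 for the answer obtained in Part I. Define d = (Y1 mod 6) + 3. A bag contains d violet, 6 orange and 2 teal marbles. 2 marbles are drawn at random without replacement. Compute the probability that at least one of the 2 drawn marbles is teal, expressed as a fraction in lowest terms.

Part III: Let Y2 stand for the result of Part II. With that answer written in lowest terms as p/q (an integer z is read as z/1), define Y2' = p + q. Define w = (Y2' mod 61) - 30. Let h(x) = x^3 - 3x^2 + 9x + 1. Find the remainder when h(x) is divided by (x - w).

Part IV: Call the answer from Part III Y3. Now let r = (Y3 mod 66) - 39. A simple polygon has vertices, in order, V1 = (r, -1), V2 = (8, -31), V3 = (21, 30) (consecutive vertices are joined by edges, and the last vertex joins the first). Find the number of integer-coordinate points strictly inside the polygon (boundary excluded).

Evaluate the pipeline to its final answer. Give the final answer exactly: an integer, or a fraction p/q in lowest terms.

Part I: cross terms: (-18*-19 - 12*-19)=570, (12*34 - 30*-19)=978, (30*29 - -19*34)=1516, (-19*17 - -12*29)=25, (-12*17 - -39*17)=459, (-39*-19 - -18*17)=1047; twice the area = |4595| = 4595; area = 4595/2; boundary points = 30 + 1 + 1 + 1 + 27 + 3 = 63; strictly interior points = area - boundary/2 + 1 = 2267; answer 2267
Part II: Y1 = 2267; d = 8; total draws C(16,2) = 120; complement C(14,2) = 91; favorable 120 - 91 = 29; P = 29/120; answer 29/120
Part III: Y2 = 29/120; threaded value p + q = 149; w = -3; remainder = value at the root: 1*(-3)^3 - 3*(-3)^2 + 9*(-3)^1 + 1 = (-27) + (-27) + (-27) + (1) = -80; answer -80
Part IV: Y3 = -80; r = 13; cross terms: (13*-31 - 8*-1)=-395, (8*30 - 21*-31)=891, (21*-1 - 13*30)=-411; twice the area = |85| = 85; area = 85/2; boundary points = 5 + 1 + 1 = 7; strictly interior points = area - boundary/2 + 1 = 40; answer 40

40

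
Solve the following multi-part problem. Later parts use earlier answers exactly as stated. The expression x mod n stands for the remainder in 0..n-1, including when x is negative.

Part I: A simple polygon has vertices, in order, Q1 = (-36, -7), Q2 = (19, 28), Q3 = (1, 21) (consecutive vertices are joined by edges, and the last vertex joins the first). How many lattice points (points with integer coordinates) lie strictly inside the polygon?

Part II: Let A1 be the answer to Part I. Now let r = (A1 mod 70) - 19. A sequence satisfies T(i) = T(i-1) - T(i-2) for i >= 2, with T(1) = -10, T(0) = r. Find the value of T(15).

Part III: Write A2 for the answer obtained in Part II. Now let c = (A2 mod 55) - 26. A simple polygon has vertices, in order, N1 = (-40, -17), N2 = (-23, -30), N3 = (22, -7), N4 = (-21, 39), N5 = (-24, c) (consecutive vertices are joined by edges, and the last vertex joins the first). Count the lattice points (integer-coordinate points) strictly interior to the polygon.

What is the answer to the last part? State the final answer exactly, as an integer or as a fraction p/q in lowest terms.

Part I: cross terms: (-36*28 - 19*-7)=-875, (19*21 - 1*28)=371, (1*-7 - -36*21)=749; twice the area = |245| = 245; area = 245/2; boundary points = 5 + 1 + 1 = 7; strictly interior points = area - boundary/2 + 1 = 120; answer 120
Part II: A1 = 120; r = 31; T(2) = 1*(-10) - 1*(31) = -41; iterating: T(2)=-41, T(3)=-31, T(4)=10, T(5)=41, T(6)=31, T(7)=-10, T(8)=-41, T(9)=-31, T(10)=10, T(11)=41, T(12)=31, T(13)=-10, T(14)=-41, T(15)=-31; answer -31
Part III: A2 = -31; c = -2; cross terms: (-40*-30 - -23*-17)=809, (-23*-7 - 22*-30)=821, (22*39 - -21*-7)=711, (-21*-2 - -24*39)=978, (-24*-17 - -40*-2)=328; twice the area = |3647| = 3647; area = 3647/2; boundary points = 1 + 1 + 1 + 1 + 1 = 5; strictly interior points = area - boundary/2 + 1 = 1822; answer 1822

1822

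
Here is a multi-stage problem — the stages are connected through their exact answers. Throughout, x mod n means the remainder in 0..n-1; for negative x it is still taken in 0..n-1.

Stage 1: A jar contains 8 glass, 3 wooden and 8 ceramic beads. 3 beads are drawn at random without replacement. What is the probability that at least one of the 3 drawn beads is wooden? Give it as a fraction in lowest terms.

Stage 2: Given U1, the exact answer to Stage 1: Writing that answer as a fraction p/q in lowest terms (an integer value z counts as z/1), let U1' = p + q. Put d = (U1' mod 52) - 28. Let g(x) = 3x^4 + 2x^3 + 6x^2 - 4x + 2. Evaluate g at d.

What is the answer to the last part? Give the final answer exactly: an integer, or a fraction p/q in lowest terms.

66

Stage 1: total draws C(19,3) = 969; complement C(16,3) = 560; favorable 969 - 560 = 409; P = 409/969; answer 409/969
Stage 2: U1 = 409/969; threaded value p + q = 1378; d = -2; 3*(-2)^4 + 2*(-2)^3 + 6*(-2)^2 - 4*(-2)^1 + 2 = (48) + (-16) + (24) + (8) + (2) = 66; answer 66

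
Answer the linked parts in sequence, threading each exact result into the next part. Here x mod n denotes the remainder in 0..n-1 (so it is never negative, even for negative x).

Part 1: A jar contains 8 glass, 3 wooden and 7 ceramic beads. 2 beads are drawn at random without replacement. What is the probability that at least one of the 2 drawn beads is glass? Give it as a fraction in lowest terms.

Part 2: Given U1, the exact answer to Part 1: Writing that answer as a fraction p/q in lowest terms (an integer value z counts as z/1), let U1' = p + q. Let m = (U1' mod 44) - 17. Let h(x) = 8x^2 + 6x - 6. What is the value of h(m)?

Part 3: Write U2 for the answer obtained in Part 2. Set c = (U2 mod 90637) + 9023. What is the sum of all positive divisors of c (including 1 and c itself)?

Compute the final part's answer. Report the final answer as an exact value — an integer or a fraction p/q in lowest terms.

Part 1: total draws C(18,2) = 153; complement C(10,2) = 45; favorable 153 - 45 = 108; P = 12/17; answer 12/17
Part 2: U1 = 12/17; threaded value p + q = 29; m = 12; 8*(12)^2 + 6*(12)^1 - 6 = (1152) + (72) + (-6) = 1218; answer 1218
Part 3: U2 = 1218; c = 10241; 10241 = 7^2 * 11 * 19; sigma = (1 + 7 + 49) * (1 + 11) * (1 + 19) = 57 * 12 * 20 = 13680; answer 13680

13680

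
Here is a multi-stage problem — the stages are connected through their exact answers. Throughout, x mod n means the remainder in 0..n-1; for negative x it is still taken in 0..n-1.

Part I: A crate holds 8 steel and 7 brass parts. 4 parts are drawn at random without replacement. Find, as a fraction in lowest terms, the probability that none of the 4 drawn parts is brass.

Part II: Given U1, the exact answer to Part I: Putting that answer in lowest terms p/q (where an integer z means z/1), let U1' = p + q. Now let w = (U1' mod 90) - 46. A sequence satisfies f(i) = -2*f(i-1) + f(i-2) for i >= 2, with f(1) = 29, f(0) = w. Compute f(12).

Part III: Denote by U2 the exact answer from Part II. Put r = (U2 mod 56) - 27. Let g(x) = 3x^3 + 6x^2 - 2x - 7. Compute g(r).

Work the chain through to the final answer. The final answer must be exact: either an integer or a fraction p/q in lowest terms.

Part I: total draws C(15,4) = 1365; favorable C(8,4) = 70; P = 2/39; answer 2/39
Part II: U1 = 2/39; threaded value p + q = 41; w = -5; f(2) = -2*(29) + 1*(-5) = -63; iterating: f(2)=-63, f(3)=155, f(4)=-373, f(5)=901, f(6)=-2175, f(7)=5251, f(8)=-12677, f(9)=30605, f(10)=-73887, f(11)=178379, f(12)=-430645; answer -430645
Part III: U2 = -430645; r = 24; 3*(24)^3 + 6*(24)^2 - 2*(24)^1 - 7 = (41472) + (3456) + (-48) + (-7) = 44873; answer 44873

44873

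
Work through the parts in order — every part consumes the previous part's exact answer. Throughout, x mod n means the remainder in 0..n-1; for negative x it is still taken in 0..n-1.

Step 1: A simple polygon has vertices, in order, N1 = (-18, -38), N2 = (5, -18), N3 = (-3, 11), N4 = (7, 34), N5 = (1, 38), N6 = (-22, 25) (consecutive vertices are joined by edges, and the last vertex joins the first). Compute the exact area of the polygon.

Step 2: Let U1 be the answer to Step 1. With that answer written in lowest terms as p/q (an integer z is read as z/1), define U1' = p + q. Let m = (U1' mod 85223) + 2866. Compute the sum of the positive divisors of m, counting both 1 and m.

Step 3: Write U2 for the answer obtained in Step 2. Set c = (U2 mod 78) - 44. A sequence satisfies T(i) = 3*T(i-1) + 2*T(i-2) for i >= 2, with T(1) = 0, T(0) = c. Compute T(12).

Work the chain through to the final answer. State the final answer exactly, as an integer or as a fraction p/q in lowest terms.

Step 1: cross terms: (-18*-18 - 5*-38)=514, (5*11 - -3*-18)=1, (-3*34 - 7*11)=-179, (7*38 - 1*34)=232, (1*25 - -22*38)=861, (-22*-38 - -18*25)=1286; twice the area = |2715| = 2715; area = 2715/2; answer 2715/2
Step 2: U1 = 2715/2; threaded value p + q = 2717; m = 5583; 5583 = 3 * 1861; sigma = (1 + 3) * (1 + 1861) = 4 * 1862 = 7448; answer 7448
Step 3: U2 = 7448; c = -6; T(2) = 3*(0) + 2*(-6) = -12; iterating: T(2)=-12, T(3)=-36, T(4)=-132, T(5)=-468, T(6)=-1668, T(7)=-5940, T(8)=-21156, T(9)=-75348, T(10)=-268356, T(11)=-955764, T(12)=-3404004; answer -3404004

-3404004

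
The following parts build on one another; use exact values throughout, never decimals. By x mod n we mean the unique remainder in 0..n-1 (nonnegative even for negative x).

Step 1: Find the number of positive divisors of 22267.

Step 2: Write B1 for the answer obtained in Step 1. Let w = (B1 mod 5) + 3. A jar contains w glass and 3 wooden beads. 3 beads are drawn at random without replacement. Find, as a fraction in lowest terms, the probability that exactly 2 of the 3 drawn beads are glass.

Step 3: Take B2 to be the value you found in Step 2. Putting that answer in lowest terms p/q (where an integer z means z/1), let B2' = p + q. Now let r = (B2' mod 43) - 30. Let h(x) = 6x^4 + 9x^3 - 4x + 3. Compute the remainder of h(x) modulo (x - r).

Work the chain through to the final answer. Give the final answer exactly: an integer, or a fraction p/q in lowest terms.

108915

Step 1: 22267 = 7 * 3181; number of divisors = (1+1) * (1+1) = 4; answer 4
Step 2: B1 = 4; w = 7; total draws C(10,3) = 120; favorable C(7,2)*C(3,1) = 63; P = 21/40; answer 21/40
Step 3: B2 = 21/40; threaded value p + q = 61; r = -12; remainder = value at the root: 6*(-12)^4 + 9*(-12)^3 - 4*(-12)^1 + 3 = (124416) + (-15552) + (48) + (3) = 108915; answer 108915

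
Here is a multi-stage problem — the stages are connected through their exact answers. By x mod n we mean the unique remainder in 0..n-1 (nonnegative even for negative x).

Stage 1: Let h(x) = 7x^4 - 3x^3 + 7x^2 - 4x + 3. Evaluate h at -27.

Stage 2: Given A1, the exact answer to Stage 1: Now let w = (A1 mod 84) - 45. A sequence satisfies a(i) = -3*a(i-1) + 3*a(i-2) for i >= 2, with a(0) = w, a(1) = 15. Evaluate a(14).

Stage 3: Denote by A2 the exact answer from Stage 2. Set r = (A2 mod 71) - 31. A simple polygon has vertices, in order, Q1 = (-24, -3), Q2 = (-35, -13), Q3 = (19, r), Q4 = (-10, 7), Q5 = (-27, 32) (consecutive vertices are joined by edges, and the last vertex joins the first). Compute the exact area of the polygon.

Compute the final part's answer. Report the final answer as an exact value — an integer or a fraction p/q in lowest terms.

Stage 1: 7*(-27)^4 - 3*(-27)^3 + 7*(-27)^2 - 4*(-27)^1 + 3 = (3720087) + (59049) + (5103) + (108) + (3) = 3784350; answer 3784350
Stage 2: A1 = 3784350; w = 21; a(2) = -3*(15) + 3*(21) = 18; iterating: a(2)=18, a(3)=-9, a(4)=81, a(5)=-270, a(6)=1053, a(7)=-3969, a(8)=15066, a(9)=-57105, a(10)=216513, a(11)=-820854, a(12)=3112101, a(13)=-11798865, a(14)=44732898; answer 44732898
Stage 3: A2 = 44732898; r = 27; cross terms: (-24*-13 - -35*-3)=207, (-35*27 - 19*-13)=-698, (19*7 - -10*27)=403, (-10*32 - -27*7)=-131, (-27*-3 - -24*32)=849; twice the area = |630| = 630; area = 315; answer 315

315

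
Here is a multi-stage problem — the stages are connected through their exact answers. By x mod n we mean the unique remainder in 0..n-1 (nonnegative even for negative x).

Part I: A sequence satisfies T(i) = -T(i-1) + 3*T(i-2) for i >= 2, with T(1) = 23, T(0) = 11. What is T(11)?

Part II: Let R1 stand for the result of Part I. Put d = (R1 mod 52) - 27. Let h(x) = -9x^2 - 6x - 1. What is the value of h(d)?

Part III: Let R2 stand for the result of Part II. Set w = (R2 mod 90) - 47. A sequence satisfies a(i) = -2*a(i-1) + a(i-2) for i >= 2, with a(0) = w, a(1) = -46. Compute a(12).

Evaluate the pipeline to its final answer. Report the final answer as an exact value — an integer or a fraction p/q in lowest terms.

482553

Part I: T(2) = -1*(23) + 3*(11) = 10; iterating: T(2)=10, T(3)=59, T(4)=-29, T(5)=206, T(6)=-293, T(7)=911, T(8)=-1790, T(9)=4523, T(10)=-9893, T(11)=23462; answer 23462
Part II: R1 = 23462; d = -17; -9*(-17)^2 - 6*(-17)^1 - 1 = (-2601) + (102) + (-1) = -2500; answer -2500
Part III: R2 = -2500; w = -27; a(2) = -2*(-46) + 1*(-27) = 65; iterating: a(2)=65, a(3)=-176, a(4)=417, a(5)=-1010, a(6)=2437, a(7)=-5884, a(8)=14205, a(9)=-34294, a(10)=82793, a(11)=-199880, a(12)=482553; answer 482553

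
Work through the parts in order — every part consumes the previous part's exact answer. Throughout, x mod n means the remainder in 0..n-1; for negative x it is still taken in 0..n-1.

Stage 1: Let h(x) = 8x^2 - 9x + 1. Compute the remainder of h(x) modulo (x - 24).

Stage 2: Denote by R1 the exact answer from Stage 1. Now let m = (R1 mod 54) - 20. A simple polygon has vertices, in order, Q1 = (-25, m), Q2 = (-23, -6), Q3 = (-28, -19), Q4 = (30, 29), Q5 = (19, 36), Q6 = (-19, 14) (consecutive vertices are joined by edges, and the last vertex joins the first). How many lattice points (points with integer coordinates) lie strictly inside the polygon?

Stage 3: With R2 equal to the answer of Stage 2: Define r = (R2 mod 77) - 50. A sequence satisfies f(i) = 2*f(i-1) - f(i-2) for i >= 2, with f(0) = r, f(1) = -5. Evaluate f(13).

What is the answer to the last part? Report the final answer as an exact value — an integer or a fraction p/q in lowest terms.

-341

Stage 1: remainder = value at the root: 8*(24)^2 - 9*(24)^1 + 1 = (4608) + (-216) + (1) = 4393; answer 4393
Stage 2: R1 = 4393; m = -1; cross terms: (-25*-6 - -23*-1)=127, (-23*-19 - -28*-6)=269, (-28*29 - 30*-19)=-242, (30*36 - 19*29)=529, (19*14 - -19*36)=950, (-19*-1 - -25*14)=369; twice the area = |2002| = 2002; area = 1001; boundary points = 1 + 1 + 2 + 1 + 2 + 3 = 10; strictly interior points = area - boundary/2 + 1 = 997; answer 997
Stage 3: R2 = 997; r = 23; f(2) = 2*(-5) - 1*(23) = -33; iterating: f(2)=-33, f(3)=-61, f(4)=-89, f(5)=-117, f(6)=-145, f(7)=-173, f(8)=-201, f(9)=-229, f(10)=-257, f(11)=-285, f(12)=-313, f(13)=-341; answer -341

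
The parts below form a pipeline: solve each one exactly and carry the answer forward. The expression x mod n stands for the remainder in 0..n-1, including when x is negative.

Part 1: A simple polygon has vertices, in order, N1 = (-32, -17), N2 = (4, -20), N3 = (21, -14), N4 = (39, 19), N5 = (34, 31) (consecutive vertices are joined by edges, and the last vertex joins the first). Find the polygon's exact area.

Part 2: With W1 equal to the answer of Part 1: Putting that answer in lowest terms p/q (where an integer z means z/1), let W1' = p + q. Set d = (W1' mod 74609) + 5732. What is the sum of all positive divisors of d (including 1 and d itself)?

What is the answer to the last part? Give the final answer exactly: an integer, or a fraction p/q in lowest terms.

17424

Part 1: cross terms: (-32*-20 - 4*-17)=708, (4*-14 - 21*-20)=364, (21*19 - 39*-14)=945, (39*31 - 34*19)=563, (34*-17 - -32*31)=414; twice the area = |2994| = 2994; area = 1497; answer 1497
Part 2: W1 = 1497; threaded value p + q = 1498; d = 7230; 7230 = 2 * 3 * 5 * 241; sigma = (1 + 2) * (1 + 3) * (1 + 5) * (1 + 241) = 3 * 4 * 6 * 242 = 17424; answer 17424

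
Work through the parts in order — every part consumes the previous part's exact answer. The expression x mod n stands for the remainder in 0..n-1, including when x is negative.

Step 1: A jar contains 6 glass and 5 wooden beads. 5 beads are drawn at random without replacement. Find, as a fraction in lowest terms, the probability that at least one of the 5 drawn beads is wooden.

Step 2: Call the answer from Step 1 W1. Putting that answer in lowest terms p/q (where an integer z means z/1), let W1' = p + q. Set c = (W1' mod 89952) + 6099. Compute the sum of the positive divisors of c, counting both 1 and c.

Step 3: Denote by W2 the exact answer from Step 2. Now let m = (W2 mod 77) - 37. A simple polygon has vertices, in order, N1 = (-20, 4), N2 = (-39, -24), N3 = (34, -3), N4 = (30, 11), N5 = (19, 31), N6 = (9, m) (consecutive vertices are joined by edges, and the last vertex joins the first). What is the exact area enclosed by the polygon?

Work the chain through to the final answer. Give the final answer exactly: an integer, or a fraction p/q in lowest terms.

Step 1: total draws C(11,5) = 462; complement C(6,5) = 6; favorable 462 - 6 = 456; P = 76/77; answer 76/77
Step 2: W1 = 76/77; threaded value p + q = 153; c = 6252; 6252 = 2^2 * 3 * 521; sigma = (1 + 2 + 4) * (1 + 3) * (1 + 521) = 7 * 4 * 522 = 14616; answer 14616
Step 3: W2 = 14616; m = 26; cross terms: (-20*-24 - -39*4)=636, (-39*-3 - 34*-24)=933, (34*11 - 30*-3)=464, (30*31 - 19*11)=721, (19*26 - 9*31)=215, (9*4 - -20*26)=556; twice the area = |3525| = 3525; area = 3525/2; answer 3525/2

3525/2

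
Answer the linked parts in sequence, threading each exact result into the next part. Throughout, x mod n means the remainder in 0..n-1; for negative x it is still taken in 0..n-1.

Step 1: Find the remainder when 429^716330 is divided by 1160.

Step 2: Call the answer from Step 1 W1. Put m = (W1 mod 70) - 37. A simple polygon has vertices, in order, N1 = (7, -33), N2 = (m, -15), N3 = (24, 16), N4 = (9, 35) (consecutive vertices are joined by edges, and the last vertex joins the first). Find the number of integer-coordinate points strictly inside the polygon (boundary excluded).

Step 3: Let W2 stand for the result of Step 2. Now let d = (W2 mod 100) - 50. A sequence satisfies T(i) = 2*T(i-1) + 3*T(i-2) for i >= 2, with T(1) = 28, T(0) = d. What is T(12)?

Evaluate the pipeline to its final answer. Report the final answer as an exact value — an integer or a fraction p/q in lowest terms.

Step 1: squarings mod 1160: 429^1=429, 429^2=761, 429^4=281, 429^8=81, 429^16=761, 429^32=281, 429^64=81, 429^128=761, 429^256=281, 429^512=81, 429^1024=761, 429^2048=281, 429^4096=81, 429^8192=761, 429^16384=281, 429^32768=81, 429^65536=761, 429^131072=281, 429^262144=81, 429^524288=761; 429^716330 = 429^2 * 429^8 * 429^32 * 429^512 * 429^1024 * 429^2048 * 429^8192 * 429^16384 * 429^32768 * 429^131072 * 429^524288 = 401 (mod 1160); answer 401
Step 2: W1 = 401; m = 14; cross terms: (7*-15 - 14*-33)=357, (14*16 - 24*-15)=584, (24*35 - 9*16)=696, (9*-33 - 7*35)=-542; twice the area = |1095| = 1095; area = 1095/2; boundary points = 1 + 1 + 1 + 2 = 5; strictly interior points = area - boundary/2 + 1 = 546; answer 546
Step 3: W2 = 546; d = -4; T(2) = 2*(28) + 3*(-4) = 44; iterating: T(2)=44, T(3)=172, T(4)=476, T(5)=1468, T(6)=4364, T(7)=13132, T(8)=39356, T(9)=118108, T(10)=354284, T(11)=1062892, T(12)=3188636; answer 3188636

3188636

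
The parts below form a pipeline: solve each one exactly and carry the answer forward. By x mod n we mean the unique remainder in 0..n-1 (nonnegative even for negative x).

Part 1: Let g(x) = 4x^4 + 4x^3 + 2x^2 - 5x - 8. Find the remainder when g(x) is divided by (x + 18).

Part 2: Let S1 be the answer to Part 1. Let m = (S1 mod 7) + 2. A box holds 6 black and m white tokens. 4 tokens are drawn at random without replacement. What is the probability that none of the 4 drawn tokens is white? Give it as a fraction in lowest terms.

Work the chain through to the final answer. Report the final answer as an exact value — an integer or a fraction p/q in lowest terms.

3/14

Part 1: remainder = value at the root: 4*(-18)^4 + 4*(-18)^3 + 2*(-18)^2 - 5*(-18)^1 - 8 = (419904) + (-23328) + (648) + (90) + (-8) = 397306; answer 397306
Part 2: S1 = 397306; m = 2; total draws C(8,4) = 70; favorable C(6,4) = 15; P = 3/14; answer 3/14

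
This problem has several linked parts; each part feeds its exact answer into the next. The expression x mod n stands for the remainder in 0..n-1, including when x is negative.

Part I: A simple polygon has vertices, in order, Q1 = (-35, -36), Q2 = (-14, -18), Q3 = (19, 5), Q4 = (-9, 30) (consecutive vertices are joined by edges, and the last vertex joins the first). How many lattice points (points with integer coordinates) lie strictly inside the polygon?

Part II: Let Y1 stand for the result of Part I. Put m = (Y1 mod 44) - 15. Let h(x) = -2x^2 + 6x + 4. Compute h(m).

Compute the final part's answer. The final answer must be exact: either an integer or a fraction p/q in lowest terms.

Part I: cross terms: (-35*-18 - -14*-36)=126, (-14*5 - 19*-18)=272, (19*30 - -9*5)=615, (-9*-36 - -35*30)=1374; twice the area = |2387| = 2387; area = 2387/2; boundary points = 3 + 1 + 1 + 2 = 7; strictly interior points = area - boundary/2 + 1 = 1191; answer 1191
Part II: Y1 = 1191; m = -12; -2*(-12)^2 + 6*(-12)^1 + 4 = (-288) + (-72) + (4) = -356; answer -356

-356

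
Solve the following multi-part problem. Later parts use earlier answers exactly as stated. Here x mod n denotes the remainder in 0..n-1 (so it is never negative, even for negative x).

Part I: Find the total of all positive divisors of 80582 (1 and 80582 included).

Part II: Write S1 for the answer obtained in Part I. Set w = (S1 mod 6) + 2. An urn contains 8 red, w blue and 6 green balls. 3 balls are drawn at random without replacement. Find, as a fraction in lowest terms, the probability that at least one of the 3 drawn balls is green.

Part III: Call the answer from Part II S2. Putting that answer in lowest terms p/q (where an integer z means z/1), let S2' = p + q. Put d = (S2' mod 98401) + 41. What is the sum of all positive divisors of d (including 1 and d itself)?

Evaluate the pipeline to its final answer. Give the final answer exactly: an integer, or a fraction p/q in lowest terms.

Part I: 80582 = 2 * 43 * 937; sigma = (1 + 2) * (1 + 43) * (1 + 937) = 3 * 44 * 938 = 123816; answer 123816
Part II: S1 = 123816; w = 2; total draws C(16,3) = 560; complement C(10,3) = 120; favorable 560 - 120 = 440; P = 11/14; answer 11/14
Part III: S2 = 11/14; threaded value p + q = 25; d = 66; 66 = 2 * 3 * 11; sigma = (1 + 2) * (1 + 3) * (1 + 11) = 3 * 4 * 12 = 144; answer 144

144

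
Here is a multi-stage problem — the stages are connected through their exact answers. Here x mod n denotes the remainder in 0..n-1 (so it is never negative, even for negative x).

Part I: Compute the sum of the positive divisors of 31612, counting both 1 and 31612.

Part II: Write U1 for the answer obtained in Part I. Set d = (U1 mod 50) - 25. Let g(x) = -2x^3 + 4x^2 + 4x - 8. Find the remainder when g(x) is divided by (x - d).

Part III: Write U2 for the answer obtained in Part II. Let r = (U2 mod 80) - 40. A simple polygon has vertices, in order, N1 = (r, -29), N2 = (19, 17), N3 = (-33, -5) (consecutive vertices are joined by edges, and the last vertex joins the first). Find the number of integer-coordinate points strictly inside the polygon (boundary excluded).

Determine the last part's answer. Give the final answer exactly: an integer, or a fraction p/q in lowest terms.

787

Part I: 31612 = 2^2 * 7 * 1129; sigma = (1 + 2 + 4) * (1 + 7) * (1 + 1129) = 7 * 8 * 1130 = 63280; answer 63280
Part II: U1 = 63280; d = 5; remainder = value at the root: -2*(5)^3 + 4*(5)^2 + 4*(5)^1 - 8 = (-250) + (100) + (20) + (-8) = -138; answer -138
Part III: U2 = -138; r = -18; cross terms: (-18*17 - 19*-29)=245, (19*-5 - -33*17)=466, (-33*-29 - -18*-5)=867; twice the area = |1578| = 1578; area = 789; boundary points = 1 + 2 + 3 = 6; strictly interior points = area - boundary/2 + 1 = 787; answer 787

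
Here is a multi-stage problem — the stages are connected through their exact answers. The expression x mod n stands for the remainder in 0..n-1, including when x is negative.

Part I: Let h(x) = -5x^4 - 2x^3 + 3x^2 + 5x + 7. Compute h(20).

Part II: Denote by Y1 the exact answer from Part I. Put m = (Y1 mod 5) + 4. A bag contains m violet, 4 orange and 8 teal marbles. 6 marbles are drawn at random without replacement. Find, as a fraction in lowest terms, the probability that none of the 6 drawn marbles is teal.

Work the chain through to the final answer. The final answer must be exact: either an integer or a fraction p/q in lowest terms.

5/442

Part I: -5*(20)^4 - 2*(20)^3 + 3*(20)^2 + 5*(20)^1 + 7 = (-800000) + (-16000) + (1200) + (100) + (7) = -814693; answer -814693
Part II: Y1 = -814693; m = 6; total draws C(18,6) = 18564; favorable C(10,6) = 210; P = 5/442; answer 5/442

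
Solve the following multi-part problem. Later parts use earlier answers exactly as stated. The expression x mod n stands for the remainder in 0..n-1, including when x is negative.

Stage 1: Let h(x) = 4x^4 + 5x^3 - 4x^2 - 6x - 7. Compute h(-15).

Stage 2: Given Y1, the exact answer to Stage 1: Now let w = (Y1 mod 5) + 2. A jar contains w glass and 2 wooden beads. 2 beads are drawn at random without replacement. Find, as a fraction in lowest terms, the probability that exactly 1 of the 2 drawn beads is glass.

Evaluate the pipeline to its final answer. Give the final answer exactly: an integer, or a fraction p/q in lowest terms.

10/21

Stage 1: 4*(-15)^4 + 5*(-15)^3 - 4*(-15)^2 - 6*(-15)^1 - 7 = (202500) + (-16875) + (-900) + (90) + (-7) = 184808; answer 184808
Stage 2: Y1 = 184808; w = 5; total draws C(7,2) = 21; favorable C(5,1)*C(2,1) = 10; P = 10/21; answer 10/21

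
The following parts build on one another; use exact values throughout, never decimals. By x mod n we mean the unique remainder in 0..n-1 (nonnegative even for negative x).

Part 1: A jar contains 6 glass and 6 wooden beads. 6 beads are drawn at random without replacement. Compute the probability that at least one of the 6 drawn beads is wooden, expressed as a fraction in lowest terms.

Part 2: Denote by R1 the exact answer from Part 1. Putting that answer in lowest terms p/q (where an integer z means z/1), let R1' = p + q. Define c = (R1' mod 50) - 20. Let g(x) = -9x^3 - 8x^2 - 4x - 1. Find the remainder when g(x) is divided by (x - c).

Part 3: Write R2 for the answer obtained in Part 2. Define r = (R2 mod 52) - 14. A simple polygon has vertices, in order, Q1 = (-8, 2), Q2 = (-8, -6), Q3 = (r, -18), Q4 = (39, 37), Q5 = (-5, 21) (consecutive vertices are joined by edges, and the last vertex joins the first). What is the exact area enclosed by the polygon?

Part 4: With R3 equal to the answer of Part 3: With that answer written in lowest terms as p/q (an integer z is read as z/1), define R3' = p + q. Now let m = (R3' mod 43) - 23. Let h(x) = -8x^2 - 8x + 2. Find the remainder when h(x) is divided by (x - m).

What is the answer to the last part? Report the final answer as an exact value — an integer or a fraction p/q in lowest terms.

Part 1: total draws C(12,6) = 924; complement C(6,6) = 1; favorable 924 - 1 = 923; P = 923/924; answer 923/924
Part 2: R1 = 923/924; threaded value p + q = 1847; c = 27; remainder = value at the root: -9*(27)^3 - 8*(27)^2 - 4*(27)^1 - 1 = (-177147) + (-5832) + (-108) + (-1) = -183088; answer -183088
Part 3: R2 = -183088; r = -10; cross terms: (-8*-6 - -8*2)=64, (-8*-18 - -10*-6)=84, (-10*37 - 39*-18)=332, (39*21 - -5*37)=1004, (-5*2 - -8*21)=158; twice the area = |1642| = 1642; area = 821; answer 821
Part 4: R3 = 821; threaded value p + q = 822; m = -18; remainder = value at the root: -8*(-18)^2 - 8*(-18)^1 + 2 = (-2592) + (144) + (2) = -2446; answer -2446

-2446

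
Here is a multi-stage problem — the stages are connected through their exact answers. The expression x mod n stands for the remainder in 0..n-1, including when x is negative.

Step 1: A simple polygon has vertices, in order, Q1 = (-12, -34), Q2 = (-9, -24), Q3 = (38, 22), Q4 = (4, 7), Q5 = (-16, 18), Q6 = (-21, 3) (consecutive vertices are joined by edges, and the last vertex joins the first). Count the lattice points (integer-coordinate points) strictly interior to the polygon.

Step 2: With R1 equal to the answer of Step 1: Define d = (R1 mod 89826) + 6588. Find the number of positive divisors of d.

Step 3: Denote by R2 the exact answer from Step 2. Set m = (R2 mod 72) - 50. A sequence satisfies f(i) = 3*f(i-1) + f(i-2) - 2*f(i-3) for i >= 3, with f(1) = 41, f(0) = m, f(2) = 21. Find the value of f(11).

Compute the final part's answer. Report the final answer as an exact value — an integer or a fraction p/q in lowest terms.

1571167

Step 1: cross terms: (-12*-24 - -9*-34)=-18, (-9*22 - 38*-24)=714, (38*7 - 4*22)=178, (4*18 - -16*7)=184, (-16*3 - -21*18)=330, (-21*-34 - -12*3)=750; twice the area = |2138| = 2138; area = 1069; boundary points = 1 + 1 + 1 + 1 + 5 + 1 = 10; strictly interior points = area - boundary/2 + 1 = 1065; answer 1065
Step 2: R1 = 1065; d = 7653; 7653 = 3 * 2551; number of divisors = (1+1) * (1+1) = 4; answer 4
Step 3: R2 = 4; m = -46; f(3) = 3*(21) + 1*(41) - 2*(-46) = 196; iterating: f(3)=196, f(4)=527, f(5)=1735, f(6)=5340, f(7)=16701, f(8)=51973, f(9)=161940, f(10)=504391, f(11)=1571167; answer 1571167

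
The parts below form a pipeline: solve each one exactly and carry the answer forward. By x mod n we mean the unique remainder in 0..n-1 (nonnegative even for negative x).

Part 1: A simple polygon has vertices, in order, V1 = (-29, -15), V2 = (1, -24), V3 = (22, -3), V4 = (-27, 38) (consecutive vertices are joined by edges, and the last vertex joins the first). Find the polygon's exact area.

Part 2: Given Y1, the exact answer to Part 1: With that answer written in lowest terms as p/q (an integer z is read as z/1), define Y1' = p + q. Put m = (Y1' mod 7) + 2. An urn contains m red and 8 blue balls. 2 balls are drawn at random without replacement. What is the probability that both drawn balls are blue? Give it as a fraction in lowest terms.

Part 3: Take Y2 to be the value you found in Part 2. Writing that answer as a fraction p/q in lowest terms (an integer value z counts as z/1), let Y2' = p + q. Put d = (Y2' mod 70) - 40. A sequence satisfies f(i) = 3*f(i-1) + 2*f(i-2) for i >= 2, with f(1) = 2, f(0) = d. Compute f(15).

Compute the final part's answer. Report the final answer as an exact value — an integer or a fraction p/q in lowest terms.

-857043920

Part 1: cross terms: (-29*-24 - 1*-15)=711, (1*-3 - 22*-24)=525, (22*38 - -27*-3)=755, (-27*-15 - -29*38)=1507; twice the area = |3498| = 3498; area = 1749; answer 1749
Part 2: Y1 = 1749; threaded value p + q = 1750; m = 2; total draws C(10,2) = 45; favorable C(8,2) = 28; P = 28/45; answer 28/45
Part 3: Y2 = 28/45; threaded value p + q = 73; d = -37; f(2) = 3*(2) + 2*(-37) = -68; iterating: f(2)=-68, f(3)=-200, f(4)=-736, f(5)=-2608, f(6)=-9296, f(7)=-33104, f(8)=-117904, f(9)=-419920, f(10)=-1495568, f(11)=-5326544, f(12)=-18970768, f(13)=-67565392, f(14)=-240637712, f(15)=-857043920; answer -857043920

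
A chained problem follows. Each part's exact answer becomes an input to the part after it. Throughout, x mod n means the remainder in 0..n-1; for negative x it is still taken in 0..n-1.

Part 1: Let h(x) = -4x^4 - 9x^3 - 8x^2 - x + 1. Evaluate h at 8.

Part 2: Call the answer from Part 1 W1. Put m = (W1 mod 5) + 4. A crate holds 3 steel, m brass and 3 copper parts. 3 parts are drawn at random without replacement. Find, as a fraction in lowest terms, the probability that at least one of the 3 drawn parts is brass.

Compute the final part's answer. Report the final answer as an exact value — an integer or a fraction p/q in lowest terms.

Part 1: -4*(8)^4 - 9*(8)^3 - 8*(8)^2 - 1*(8)^1 + 1 = (-16384) + (-4608) + (-512) + (-8) + (1) = -21511; answer -21511
Part 2: W1 = -21511; m = 8; total draws C(14,3) = 364; complement C(6,3) = 20; favorable 364 - 20 = 344; P = 86/91; answer 86/91

86/91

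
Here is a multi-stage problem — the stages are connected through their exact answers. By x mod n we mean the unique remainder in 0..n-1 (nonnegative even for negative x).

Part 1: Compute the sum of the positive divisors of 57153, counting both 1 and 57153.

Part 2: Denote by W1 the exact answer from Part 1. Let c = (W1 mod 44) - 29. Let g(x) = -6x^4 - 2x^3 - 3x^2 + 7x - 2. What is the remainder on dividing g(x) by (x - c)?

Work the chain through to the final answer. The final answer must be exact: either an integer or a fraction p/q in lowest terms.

Part 1: 57153 = 3 * 19051; sigma = (1 + 3) * (1 + 19051) = 4 * 19052 = 76208; answer 76208
Part 2: W1 = 76208; c = -29; remainder = value at the root: -6*(-29)^4 - 2*(-29)^3 - 3*(-29)^2 + 7*(-29)^1 - 2 = (-4243686) + (48778) + (-2523) + (-203) + (-2) = -4197636; answer -4197636

-4197636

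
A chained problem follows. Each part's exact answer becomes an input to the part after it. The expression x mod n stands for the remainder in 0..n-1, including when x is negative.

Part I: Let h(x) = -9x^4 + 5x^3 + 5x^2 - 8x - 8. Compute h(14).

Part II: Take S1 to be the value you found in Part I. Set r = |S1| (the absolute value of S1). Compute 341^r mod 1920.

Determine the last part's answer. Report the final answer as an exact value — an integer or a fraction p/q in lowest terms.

721

Part I: -9*(14)^4 + 5*(14)^3 + 5*(14)^2 - 8*(14)^1 - 8 = (-345744) + (13720) + (980) + (-112) + (-8) = -331164; answer -331164
Part II: S1 = -331164; r = 331164; squarings mod 1920: 341^1=341, 341^2=1081, 341^4=1201, 341^8=481, 341^16=961, 341^32=1, 341^64=1, 341^128=1, 341^256=1, 341^512=1, 341^1024=1, 341^2048=1, 341^4096=1, 341^8192=1, 341^16384=1, 341^32768=1, 341^65536=1, 341^131072=1, 341^262144=1; 341^331164 = 341^4 * 341^8 * 341^16 * 341^128 * 341^256 * 341^1024 * 341^2048 * 341^65536 * 341^262144 = 721 (mod 1920); answer 721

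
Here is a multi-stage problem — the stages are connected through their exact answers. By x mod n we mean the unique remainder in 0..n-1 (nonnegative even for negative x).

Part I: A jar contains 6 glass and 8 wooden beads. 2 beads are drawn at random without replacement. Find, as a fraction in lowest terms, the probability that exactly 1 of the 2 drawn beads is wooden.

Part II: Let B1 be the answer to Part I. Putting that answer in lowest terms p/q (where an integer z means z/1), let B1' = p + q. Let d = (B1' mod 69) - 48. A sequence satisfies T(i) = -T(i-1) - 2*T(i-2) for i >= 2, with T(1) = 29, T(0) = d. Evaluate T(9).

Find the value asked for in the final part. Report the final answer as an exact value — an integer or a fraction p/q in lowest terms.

-211

Part I: total draws C(14,2) = 91; favorable C(8,1)*C(6,1) = 48; P = 48/91; answer 48/91
Part II: B1 = 48/91; threaded value p + q = 139; d = -47; T(2) = -1*(29) - 2*(-47) = 65; iterating: T(2)=65, T(3)=-123, T(4)=-7, T(5)=253, T(6)=-239, T(7)=-267, T(8)=745, T(9)=-211; answer -211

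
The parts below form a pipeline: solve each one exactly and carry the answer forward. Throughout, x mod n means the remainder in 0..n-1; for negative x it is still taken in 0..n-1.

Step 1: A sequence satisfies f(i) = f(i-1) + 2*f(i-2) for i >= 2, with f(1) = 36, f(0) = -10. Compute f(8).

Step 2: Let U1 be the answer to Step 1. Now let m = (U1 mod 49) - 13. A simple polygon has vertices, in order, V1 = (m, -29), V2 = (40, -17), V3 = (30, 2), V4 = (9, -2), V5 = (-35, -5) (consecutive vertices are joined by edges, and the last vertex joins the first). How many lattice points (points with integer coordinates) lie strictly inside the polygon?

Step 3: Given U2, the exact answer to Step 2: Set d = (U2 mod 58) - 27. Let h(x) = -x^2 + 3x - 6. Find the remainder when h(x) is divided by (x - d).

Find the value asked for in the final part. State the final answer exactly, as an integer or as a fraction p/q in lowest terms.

Step 1: f(2) = 1*(36) + 2*(-10) = 16; iterating: f(2)=16, f(3)=88, f(4)=120, f(5)=296, f(6)=536, f(7)=1128, f(8)=2200; answer 2200
Step 2: U1 = 2200; m = 31; cross terms: (31*-17 - 40*-29)=633, (40*2 - 30*-17)=590, (30*-2 - 9*2)=-78, (9*-5 - -35*-2)=-115, (-35*-29 - 31*-5)=1170; twice the area = |2200| = 2200; area = 1100; boundary points = 3 + 1 + 1 + 1 + 6 = 12; strictly interior points = area - boundary/2 + 1 = 1095; answer 1095
Step 3: U2 = 1095; d = 24; remainder = value at the root: -1*(24)^2 + 3*(24)^1 - 6 = (-576) + (72) + (-6) = -510; answer -510

-510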